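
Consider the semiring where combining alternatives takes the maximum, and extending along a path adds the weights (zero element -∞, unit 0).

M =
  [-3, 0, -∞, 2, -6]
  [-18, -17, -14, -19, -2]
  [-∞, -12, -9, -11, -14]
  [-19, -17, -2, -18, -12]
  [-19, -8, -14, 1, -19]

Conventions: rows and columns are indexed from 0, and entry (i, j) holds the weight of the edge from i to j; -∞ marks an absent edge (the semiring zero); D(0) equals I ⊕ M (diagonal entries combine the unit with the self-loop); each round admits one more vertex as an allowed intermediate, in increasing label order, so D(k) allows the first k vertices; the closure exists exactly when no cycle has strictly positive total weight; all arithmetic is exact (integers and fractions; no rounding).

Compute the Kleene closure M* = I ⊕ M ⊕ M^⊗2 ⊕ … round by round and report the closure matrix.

D(0):
  [0, 0, -∞, 2, -6]
  [-18, 0, -14, -19, -2]
  [-∞, -12, 0, -11, -14]
  [-19, -17, -2, 0, -12]
  [-19, -8, -14, 1, 0]
D(1):
  [0, 0, -∞, 2, -6]
  [-18, 0, -14, -16, -2]
  [-∞, -12, 0, -11, -14]
  [-19, -17, -2, 0, -12]
  [-19, -8, -14, 1, 0]
D(2):
  [0, 0, -14, 2, -2]
  [-18, 0, -14, -16, -2]
  [-30, -12, 0, -11, -14]
  [-19, -17, -2, 0, -12]
  [-19, -8, -14, 1, 0]
D(3):
  [0, 0, -14, 2, -2]
  [-18, 0, -14, -16, -2]
  [-30, -12, 0, -11, -14]
  [-19, -14, -2, 0, -12]
  [-19, -8, -14, 1, 0]
D(4):
  [0, 0, 0, 2, -2]
  [-18, 0, -14, -16, -2]
  [-30, -12, 0, -11, -14]
  [-19, -14, -2, 0, -12]
  [-18, -8, -1, 1, 0]
D(5):
  [0, 0, 0, 2, -2]
  [-18, 0, -3, -1, -2]
  [-30, -12, 0, -11, -14]
  [-19, -14, -2, 0, -12]
  [-18, -8, -1, 1, 0]
Answer: M* = [[0, 0, 0, 2, -2], [-18, 0, -3, -1, -2], [-30, -12, 0, -11, -14], [-19, -14, -2, 0, -12], [-18, -8, -1, 1, 0]]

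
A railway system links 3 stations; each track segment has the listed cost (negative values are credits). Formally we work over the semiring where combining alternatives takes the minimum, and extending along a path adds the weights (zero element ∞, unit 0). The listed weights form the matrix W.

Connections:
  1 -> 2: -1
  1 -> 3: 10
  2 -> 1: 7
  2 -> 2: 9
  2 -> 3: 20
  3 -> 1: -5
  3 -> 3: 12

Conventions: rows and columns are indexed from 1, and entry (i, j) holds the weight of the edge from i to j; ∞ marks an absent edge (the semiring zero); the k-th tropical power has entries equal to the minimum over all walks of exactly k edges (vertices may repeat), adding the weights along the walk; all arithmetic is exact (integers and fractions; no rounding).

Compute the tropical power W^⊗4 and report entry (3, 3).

W^⊗2:
  [5, 8, 19]
  [15, 6, 17]
  [7, -6, 5]
W^⊗3:
  [14, 4, 15]
  [12, 14, 25]
  [0, 3, 14]
W^⊗4:
  [10, 13, 24]
  [20, 11, 22]
  [9, -1, 10]
Key observation: the optimum is the walk 3->1->3->1->3, with weight (-5) + 10 + (-5) + 10 = 10.
Optimal value attained by: walk 3->1->3->1->3.
Answer: (W^⊗4)[3][3] = 10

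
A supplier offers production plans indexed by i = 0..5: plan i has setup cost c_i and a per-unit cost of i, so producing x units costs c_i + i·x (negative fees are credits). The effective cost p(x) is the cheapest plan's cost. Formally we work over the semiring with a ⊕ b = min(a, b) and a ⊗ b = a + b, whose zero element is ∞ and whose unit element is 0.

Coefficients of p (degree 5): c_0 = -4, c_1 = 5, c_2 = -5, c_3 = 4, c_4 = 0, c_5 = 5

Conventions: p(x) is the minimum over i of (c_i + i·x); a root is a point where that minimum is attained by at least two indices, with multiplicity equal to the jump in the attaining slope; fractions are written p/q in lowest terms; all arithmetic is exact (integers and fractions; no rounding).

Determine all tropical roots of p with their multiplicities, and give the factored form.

hull edge (i=0, c=-4) to (i=2, c=-5): slope -1/2, span 2
hull edge (i=2, c=-5) to (i=4, c=0): slope 5/2, span 2
hull edge (i=4, c=0) to (i=5, c=5): slope 5, span 1
Factored form: p(x) = 5 ⊗ (x ⊕ (-5)) ⊗ (x ⊕ (-5/2)) ⊗ (x ⊕ (-5/2)) ⊗ (x ⊕ 1/2) ⊗ (x ⊕ 1/2)
Answer: roots = -5 (mult 1), -5/2 (mult 2), 1/2 (mult 2)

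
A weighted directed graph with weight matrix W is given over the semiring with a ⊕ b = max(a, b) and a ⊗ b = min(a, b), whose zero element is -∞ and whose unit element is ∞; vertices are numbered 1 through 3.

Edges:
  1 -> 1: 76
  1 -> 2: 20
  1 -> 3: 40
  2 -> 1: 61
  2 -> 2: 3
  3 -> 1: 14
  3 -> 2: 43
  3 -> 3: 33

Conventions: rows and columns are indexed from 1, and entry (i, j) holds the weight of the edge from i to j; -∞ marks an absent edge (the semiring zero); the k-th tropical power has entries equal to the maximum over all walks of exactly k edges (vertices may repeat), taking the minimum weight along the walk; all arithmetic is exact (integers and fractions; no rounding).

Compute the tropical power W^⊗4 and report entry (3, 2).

W^⊗2:
  [76, 40, 40]
  [61, 20, 40]
  [43, 33, 33]
W^⊗3:
  [76, 40, 40]
  [61, 40, 40]
  [43, 33, 40]
W^⊗4:
  [76, 40, 40]
  [61, 40, 40]
  [43, 40, 40]
Key observation: the optimum is the walk 3->2->1->3->2, with weight 43 min 61 min 40 min 43 = 40.
Optimal value attained by: walk 3->2->1->3->2.
Answer: (W^⊗4)[3][2] = 40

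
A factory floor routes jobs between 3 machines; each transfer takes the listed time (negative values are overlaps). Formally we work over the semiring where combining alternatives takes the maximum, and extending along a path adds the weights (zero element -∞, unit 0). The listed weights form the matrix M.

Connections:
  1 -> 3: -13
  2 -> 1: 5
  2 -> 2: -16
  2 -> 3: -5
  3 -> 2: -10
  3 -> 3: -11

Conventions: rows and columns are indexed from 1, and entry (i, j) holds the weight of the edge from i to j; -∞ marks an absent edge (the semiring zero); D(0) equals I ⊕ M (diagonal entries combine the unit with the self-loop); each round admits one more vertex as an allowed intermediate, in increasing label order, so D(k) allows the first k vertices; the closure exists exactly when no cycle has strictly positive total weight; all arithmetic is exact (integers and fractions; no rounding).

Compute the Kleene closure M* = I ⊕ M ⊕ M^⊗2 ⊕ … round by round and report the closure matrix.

D(0):
  [0, -∞, -13]
  [5, 0, -5]
  [-∞, -10, 0]
D(1):
  [0, -∞, -13]
  [5, 0, -5]
  [-∞, -10, 0]
D(2):
  [0, -∞, -13]
  [5, 0, -5]
  [-5, -10, 0]
D(3):
  [0, -23, -13]
  [5, 0, -5]
  [-5, -10, 0]
Answer: M* = [[0, -23, -13], [5, 0, -5], [-5, -10, 0]]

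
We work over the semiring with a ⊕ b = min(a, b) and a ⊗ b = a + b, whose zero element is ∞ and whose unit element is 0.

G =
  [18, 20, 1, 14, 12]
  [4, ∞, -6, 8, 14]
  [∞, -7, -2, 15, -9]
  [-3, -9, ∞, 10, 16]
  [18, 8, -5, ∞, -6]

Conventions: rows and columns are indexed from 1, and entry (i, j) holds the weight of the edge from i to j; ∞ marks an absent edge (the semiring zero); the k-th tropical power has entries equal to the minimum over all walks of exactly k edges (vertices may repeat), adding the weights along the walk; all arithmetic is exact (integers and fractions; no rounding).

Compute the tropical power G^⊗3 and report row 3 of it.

G^⊗2:
  [11, -6, -1, 16, -8]
  [5, -13, -8, 9, -15]
  [-3, -9, -14, 1, -15]
  [-5, 1, -15, -1, 5]
  [12, -12, -11, 10, -14]
G^⊗3:
  [-2, -8, -13, 2, -14]
  [-9, -15, -20, -5, -21]
  [-5, -21, -20, -1, -23]
  [-4, -22, -17, 0, -24]
  [-8, -18, -19, -4, -20]
Answer: row 3 of G^⊗3 = [-5, -21, -20, -1, -23]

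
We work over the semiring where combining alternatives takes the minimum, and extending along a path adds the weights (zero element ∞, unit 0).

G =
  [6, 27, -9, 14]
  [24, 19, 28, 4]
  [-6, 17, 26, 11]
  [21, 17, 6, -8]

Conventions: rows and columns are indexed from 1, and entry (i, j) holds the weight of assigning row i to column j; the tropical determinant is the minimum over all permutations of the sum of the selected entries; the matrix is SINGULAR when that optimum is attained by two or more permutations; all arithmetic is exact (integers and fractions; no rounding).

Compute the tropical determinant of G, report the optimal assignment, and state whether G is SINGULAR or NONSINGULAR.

σ = (1, 2, 3, 4): 6 + 19 + 26 + (-8) = 43
σ = (1, 2, 4, 3): 6 + 19 + 11 + 6 = 42
σ = (1, 3, 2, 4): 6 + 28 + 17 + (-8) = 43
σ = (1, 3, 4, 2): 6 + 28 + 11 + 17 = 62
σ = (1, 4, 2, 3): 6 + 4 + 17 + 6 = 33
σ = (1, 4, 3, 2): 6 + 4 + 26 + 17 = 53
σ = (2, 1, 3, 4): 27 + 24 + 26 + (-8) = 69
σ = (2, 1, 4, 3): 27 + 24 + 11 + 6 = 68
σ = (2, 3, 1, 4): 27 + 28 + (-6) + (-8) = 41
σ = (2, 3, 4, 1): 27 + 28 + 11 + 21 = 87
σ = (2, 4, 1, 3): 27 + 4 + (-6) + 6 = 31
σ = (2, 4, 3, 1): 27 + 4 + 26 + 21 = 78
σ = (3, 1, 2, 4): (-9) + 24 + 17 + (-8) = 24
σ = (3, 1, 4, 2): (-9) + 24 + 11 + 17 = 43
σ = (3, 2, 1, 4): (-9) + 19 + (-6) + (-8) = -4
σ = (3, 2, 4, 1): (-9) + 19 + 11 + 21 = 42
σ = (3, 4, 1, 2): (-9) + 4 + (-6) + 17 = 6
σ = (3, 4, 2, 1): (-9) + 4 + 17 + 21 = 33
σ = (4, 1, 2, 3): 14 + 24 + 17 + 6 = 61
σ = (4, 1, 3, 2): 14 + 24 + 26 + 17 = 81
σ = (4, 2, 1, 3): 14 + 19 + (-6) + 6 = 33
σ = (4, 2, 3, 1): 14 + 19 + 26 + 21 = 80
σ = (4, 3, 1, 2): 14 + 28 + (-6) + 17 = 53
σ = (4, 3, 2, 1): 14 + 28 + 17 + 21 = 80
Optimal value attained by: σ = (3, 2, 1, 4).
Answer: det⊕(G) = -4; verdict: NONSINGULAR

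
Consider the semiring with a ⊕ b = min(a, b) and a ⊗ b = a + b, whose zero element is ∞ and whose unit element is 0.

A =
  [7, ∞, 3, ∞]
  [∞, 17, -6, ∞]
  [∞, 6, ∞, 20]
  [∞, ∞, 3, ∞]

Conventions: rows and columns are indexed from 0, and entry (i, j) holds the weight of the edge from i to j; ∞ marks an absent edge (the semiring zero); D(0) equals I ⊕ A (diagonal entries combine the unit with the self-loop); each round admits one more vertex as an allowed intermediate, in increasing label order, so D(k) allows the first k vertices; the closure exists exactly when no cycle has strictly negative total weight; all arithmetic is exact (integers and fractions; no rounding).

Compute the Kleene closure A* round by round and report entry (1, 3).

D(0):
  [0, ∞, 3, ∞]
  [∞, 0, -6, ∞]
  [∞, 6, 0, 20]
  [∞, ∞, 3, 0]
D(1):
  [0, ∞, 3, ∞]
  [∞, 0, -6, ∞]
  [∞, 6, 0, 20]
  [∞, ∞, 3, 0]
D(2):
  [0, ∞, 3, ∞]
  [∞, 0, -6, ∞]
  [∞, 6, 0, 20]
  [∞, ∞, 3, 0]
D(3):
  [0, 9, 3, 23]
  [∞, 0, -6, 14]
  [∞, 6, 0, 20]
  [∞, 9, 3, 0]
D(4):
  [0, 9, 3, 23]
  [∞, 0, -6, 14]
  [∞, 6, 0, 20]
  [∞, 9, 3, 0]
Answer: A*[1][3] = 14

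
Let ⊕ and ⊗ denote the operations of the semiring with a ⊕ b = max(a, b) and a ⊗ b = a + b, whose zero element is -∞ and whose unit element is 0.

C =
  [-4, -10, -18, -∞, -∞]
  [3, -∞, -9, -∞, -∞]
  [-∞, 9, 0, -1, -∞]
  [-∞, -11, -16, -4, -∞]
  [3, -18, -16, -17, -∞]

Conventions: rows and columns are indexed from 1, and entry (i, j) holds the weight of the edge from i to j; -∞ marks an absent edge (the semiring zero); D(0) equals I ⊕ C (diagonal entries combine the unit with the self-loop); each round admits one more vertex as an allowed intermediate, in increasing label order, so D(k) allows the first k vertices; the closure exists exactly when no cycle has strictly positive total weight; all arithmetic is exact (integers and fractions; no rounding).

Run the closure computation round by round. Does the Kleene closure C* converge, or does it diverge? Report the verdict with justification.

D(0):
  [0, -10, -18, -∞, -∞]
  [3, 0, -9, -∞, -∞]
  [-∞, 9, 0, -1, -∞]
  [-∞, -11, -16, 0, -∞]
  [3, -18, -16, -17, 0]
D(1):
  [0, -10, -18, -∞, -∞]
  [3, 0, -9, -∞, -∞]
  [-∞, 9, 0, -1, -∞]
  [-∞, -11, -16, 0, -∞]
  [3, -7, -15, -17, 0]
D(2):
  [0, -10, -18, -∞, -∞]
  [3, 0, -9, -∞, -∞]
  [12, 9, 0, -1, -∞]
  [-8, -11, -16, 0, -∞]
  [3, -7, -15, -17, 0]
D(3):
  [0, -9, -18, -19, -∞]
  [3, 0, -9, -10, -∞]
  [12, 9, 0, -1, -∞]
  [-4, -7, -16, 0, -∞]
  [3, -6, -15, -16, 0]
D(4):
  [0, -9, -18, -19, -∞]
  [3, 0, -9, -10, -∞]
  [12, 9, 0, -1, -∞]
  [-4, -7, -16, 0, -∞]
  [3, -6, -15, -16, 0]
D(5):
  [0, -9, -18, -19, -∞]
  [3, 0, -9, -10, -∞]
  [12, 9, 0, -1, -∞]
  [-4, -7, -16, 0, -∞]
  [3, -6, -15, -16, 0]
Key observation: every diagonal entry stays at the unit through all rounds, so no improving cycle exists.
Answer: CONVERGES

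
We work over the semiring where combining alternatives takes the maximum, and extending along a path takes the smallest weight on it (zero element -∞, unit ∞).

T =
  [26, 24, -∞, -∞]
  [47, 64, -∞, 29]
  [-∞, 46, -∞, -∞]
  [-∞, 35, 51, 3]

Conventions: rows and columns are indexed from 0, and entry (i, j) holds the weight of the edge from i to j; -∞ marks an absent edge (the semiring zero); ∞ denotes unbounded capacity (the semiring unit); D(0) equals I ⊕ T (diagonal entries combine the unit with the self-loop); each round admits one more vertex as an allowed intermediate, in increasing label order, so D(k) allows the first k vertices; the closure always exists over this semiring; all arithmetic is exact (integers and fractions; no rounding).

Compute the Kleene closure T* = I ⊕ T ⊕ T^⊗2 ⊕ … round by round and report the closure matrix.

D(0):
  [∞, 24, -∞, -∞]
  [47, ∞, -∞, 29]
  [-∞, 46, ∞, -∞]
  [-∞, 35, 51, ∞]
D(1):
  [∞, 24, -∞, -∞]
  [47, ∞, -∞, 29]
  [-∞, 46, ∞, -∞]
  [-∞, 35, 51, ∞]
D(2):
  [∞, 24, -∞, 24]
  [47, ∞, -∞, 29]
  [46, 46, ∞, 29]
  [35, 35, 51, ∞]
D(3):
  [∞, 24, -∞, 24]
  [47, ∞, -∞, 29]
  [46, 46, ∞, 29]
  [46, 46, 51, ∞]
D(4):
  [∞, 24, 24, 24]
  [47, ∞, 29, 29]
  [46, 46, ∞, 29]
  [46, 46, 51, ∞]
Answer: T* = [[∞, 24, 24, 24], [47, ∞, 29, 29], [46, 46, ∞, 29], [46, 46, 51, ∞]]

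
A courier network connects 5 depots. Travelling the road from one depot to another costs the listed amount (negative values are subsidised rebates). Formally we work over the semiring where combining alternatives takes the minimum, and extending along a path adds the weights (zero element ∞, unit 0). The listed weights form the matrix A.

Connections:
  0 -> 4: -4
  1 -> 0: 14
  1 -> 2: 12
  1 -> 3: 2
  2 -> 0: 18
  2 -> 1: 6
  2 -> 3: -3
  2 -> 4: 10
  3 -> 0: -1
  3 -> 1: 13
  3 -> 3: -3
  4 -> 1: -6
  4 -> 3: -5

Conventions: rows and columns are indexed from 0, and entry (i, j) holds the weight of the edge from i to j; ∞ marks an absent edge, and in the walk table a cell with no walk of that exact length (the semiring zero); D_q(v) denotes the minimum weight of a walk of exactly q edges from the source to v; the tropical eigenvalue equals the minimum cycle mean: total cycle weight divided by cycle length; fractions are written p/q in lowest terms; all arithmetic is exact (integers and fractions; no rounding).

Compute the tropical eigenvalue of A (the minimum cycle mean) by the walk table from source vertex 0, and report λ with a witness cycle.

q=0: [0, ∞, ∞, ∞, ∞]
q=1: [∞, ∞, ∞, ∞, -4]
q=2: [∞, -10, ∞, -9, ∞]
q=3: [-10, 4, 2, -12, ∞]
q=4: [-13, 1, 16, -15, -14]
q=5: [-16, -20, 13, -19, -17]
Optimal cycle mean attained by: cycle 0->4->3->0, total (-4) + (-5) + (-1), length 3.
Answer: λ = -10/3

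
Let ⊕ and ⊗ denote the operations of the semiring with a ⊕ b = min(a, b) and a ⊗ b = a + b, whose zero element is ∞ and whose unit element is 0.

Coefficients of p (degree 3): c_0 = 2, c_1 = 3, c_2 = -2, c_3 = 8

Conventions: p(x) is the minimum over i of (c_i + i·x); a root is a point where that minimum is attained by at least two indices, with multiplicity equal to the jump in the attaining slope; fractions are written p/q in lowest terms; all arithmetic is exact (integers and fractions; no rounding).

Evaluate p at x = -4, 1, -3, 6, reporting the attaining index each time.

p(-4) = min(2+0·(-4)=2, 3+1·(-4)=-1, -2+2·(-4)=-10, 8+3·(-4)=-4) = -10 (attained by i=2)
p(1) = min(2+0·1=2, 3+1·1=4, -2+2·1=0, 8+3·1=11) = 0 (attained by i=2)
p(-3) = min(2+0·(-3)=2, 3+1·(-3)=0, -2+2·(-3)=-8, 8+3·(-3)=-1) = -8 (attained by i=2)
p(6) = min(2+0·6=2, 3+1·6=9, -2+2·6=10, 8+3·6=26) = 2 (attained by i=0)
Answer: p(-4) = -10; p(1) = 0; p(-3) = -8; p(6) = 2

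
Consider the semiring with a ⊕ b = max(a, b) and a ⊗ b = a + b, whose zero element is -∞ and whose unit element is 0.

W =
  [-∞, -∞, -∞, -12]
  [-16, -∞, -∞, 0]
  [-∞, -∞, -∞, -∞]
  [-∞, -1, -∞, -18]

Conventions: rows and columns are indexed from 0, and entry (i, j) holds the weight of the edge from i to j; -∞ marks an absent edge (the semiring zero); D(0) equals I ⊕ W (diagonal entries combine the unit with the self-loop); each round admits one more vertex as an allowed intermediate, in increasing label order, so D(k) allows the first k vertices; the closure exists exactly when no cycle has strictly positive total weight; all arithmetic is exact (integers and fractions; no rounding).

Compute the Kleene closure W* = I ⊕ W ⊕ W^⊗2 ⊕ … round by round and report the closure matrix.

D(0):
  [0, -∞, -∞, -12]
  [-16, 0, -∞, 0]
  [-∞, -∞, 0, -∞]
  [-∞, -1, -∞, 0]
D(1):
  [0, -∞, -∞, -12]
  [-16, 0, -∞, 0]
  [-∞, -∞, 0, -∞]
  [-∞, -1, -∞, 0]
D(2):
  [0, -∞, -∞, -12]
  [-16, 0, -∞, 0]
  [-∞, -∞, 0, -∞]
  [-17, -1, -∞, 0]
D(3):
  [0, -∞, -∞, -12]
  [-16, 0, -∞, 0]
  [-∞, -∞, 0, -∞]
  [-17, -1, -∞, 0]
D(4):
  [0, -13, -∞, -12]
  [-16, 0, -∞, 0]
  [-∞, -∞, 0, -∞]
  [-17, -1, -∞, 0]
Answer: W* = [[0, -13, -∞, -12], [-16, 0, -∞, 0], [-∞, -∞, 0, -∞], [-17, -1, -∞, 0]]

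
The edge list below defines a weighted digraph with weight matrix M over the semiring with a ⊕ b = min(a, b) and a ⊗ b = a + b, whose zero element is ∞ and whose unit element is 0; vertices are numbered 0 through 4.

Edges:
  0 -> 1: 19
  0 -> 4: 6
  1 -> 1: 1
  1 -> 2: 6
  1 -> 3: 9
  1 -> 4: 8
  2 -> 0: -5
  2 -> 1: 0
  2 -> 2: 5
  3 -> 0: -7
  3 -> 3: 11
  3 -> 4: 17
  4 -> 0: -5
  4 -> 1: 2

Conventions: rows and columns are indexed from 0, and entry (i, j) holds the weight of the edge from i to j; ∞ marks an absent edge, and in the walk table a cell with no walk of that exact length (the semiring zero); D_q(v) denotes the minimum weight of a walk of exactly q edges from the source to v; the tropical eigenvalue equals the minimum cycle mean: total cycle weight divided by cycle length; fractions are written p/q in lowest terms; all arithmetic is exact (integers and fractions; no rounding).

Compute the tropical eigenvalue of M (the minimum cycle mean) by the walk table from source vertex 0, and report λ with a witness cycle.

q=0: [0, ∞, ∞, ∞, ∞]
q=1: [∞, 19, ∞, ∞, 6]
q=2: [1, 8, 25, 28, 27]
q=3: [20, 9, 14, 17, 7]
q=4: [2, 9, 15, 18, 17]
q=5: [10, 10, 15, 18, 8]
Optimal cycle mean attained by: cycle 0->4->0, total 6 + (-5), length 2.
Answer: λ = 1/2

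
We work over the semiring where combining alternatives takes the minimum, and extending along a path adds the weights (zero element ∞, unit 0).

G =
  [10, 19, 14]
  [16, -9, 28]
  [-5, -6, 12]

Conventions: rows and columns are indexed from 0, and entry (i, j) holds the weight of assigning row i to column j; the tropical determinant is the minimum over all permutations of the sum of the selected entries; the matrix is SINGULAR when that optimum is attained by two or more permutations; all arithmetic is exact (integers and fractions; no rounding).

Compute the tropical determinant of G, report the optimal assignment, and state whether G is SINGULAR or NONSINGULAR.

σ = (0, 1, 2): 10 + (-9) + 12 = 13
σ = (0, 2, 1): 10 + 28 + (-6) = 32
σ = (1, 0, 2): 19 + 16 + 12 = 47
σ = (1, 2, 0): 19 + 28 + (-5) = 42
σ = (2, 0, 1): 14 + 16 + (-6) = 24
σ = (2, 1, 0): 14 + (-9) + (-5) = 0
Optimal value attained by: σ = (2, 1, 0).
Answer: det⊕(G) = 0; verdict: NONSINGULAR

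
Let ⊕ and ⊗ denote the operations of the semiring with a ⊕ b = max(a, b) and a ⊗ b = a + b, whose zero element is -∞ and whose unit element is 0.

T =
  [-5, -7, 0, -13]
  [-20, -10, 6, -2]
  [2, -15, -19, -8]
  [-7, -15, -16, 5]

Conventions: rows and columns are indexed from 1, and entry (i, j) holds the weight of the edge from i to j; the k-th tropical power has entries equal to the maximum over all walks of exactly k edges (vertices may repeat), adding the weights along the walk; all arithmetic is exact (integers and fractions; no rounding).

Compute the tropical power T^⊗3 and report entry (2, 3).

T^⊗2:
  [2, -12, -1, -8]
  [8, -9, -4, 3]
  [-3, -5, 2, -3]
  [-2, -10, -7, 10]
T^⊗3:
  [1, -5, 2, -3]
  [3, 1, 8, 8]
  [4, -10, 1, 2]
  [3, -5, -2, 15]
Key observation: the optimum is the walk 2->3->1->3, with weight 6 + 2 + 0 = 8.
Optimal value attained by: walk 2->3->1->3.
Answer: (T^⊗3)[2][3] = 8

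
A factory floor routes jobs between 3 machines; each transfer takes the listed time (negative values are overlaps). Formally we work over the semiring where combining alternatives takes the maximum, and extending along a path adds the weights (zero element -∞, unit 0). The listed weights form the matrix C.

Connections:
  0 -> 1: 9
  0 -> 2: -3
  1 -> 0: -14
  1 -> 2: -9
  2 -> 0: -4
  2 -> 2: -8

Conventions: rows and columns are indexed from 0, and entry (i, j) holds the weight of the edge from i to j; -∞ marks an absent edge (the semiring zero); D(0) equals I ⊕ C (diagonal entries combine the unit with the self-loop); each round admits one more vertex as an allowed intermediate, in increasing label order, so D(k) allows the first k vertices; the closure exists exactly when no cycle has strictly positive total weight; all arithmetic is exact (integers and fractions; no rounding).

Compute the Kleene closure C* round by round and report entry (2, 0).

D(0):
  [0, 9, -3]
  [-14, 0, -9]
  [-4, -∞, 0]
D(1):
  [0, 9, -3]
  [-14, 0, -9]
  [-4, 5, 0]
D(2):
  [0, 9, 0]
  [-14, 0, -9]
  [-4, 5, 0]
D(3):
  [0, 9, 0]
  [-13, 0, -9]
  [-4, 5, 0]
Answer: C*[2][0] = -4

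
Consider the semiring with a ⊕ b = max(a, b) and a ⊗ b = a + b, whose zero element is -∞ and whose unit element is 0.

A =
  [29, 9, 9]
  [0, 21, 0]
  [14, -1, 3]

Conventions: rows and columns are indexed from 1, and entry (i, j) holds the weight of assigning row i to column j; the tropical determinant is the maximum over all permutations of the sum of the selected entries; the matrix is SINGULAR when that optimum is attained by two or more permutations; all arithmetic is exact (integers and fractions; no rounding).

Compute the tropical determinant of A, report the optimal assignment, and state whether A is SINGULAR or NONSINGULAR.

σ = (1, 2, 3): 29 + 21 + 3 = 53
σ = (1, 3, 2): 29 + 0 + (-1) = 28
σ = (2, 1, 3): 9 + 0 + 3 = 12
σ = (2, 3, 1): 9 + 0 + 14 = 23
σ = (3, 1, 2): 9 + 0 + (-1) = 8
σ = (3, 2, 1): 9 + 21 + 14 = 44
Optimal value attained by: σ = (1, 2, 3).
Answer: det⊕(A) = 53; verdict: NONSINGULAR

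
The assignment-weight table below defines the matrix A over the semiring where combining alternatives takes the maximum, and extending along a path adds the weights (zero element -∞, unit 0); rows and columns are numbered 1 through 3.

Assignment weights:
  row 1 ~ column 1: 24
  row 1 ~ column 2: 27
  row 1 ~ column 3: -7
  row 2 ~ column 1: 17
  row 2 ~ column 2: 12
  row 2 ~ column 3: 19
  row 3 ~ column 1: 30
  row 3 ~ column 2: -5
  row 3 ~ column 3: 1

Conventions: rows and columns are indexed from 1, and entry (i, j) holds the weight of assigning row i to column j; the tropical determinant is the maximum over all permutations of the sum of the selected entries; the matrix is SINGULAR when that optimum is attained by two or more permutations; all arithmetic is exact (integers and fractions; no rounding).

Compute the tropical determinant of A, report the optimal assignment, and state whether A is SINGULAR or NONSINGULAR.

σ = (1, 2, 3): 24 + 12 + 1 = 37
σ = (1, 3, 2): 24 + 19 + (-5) = 38
σ = (2, 1, 3): 27 + 17 + 1 = 45
σ = (2, 3, 1): 27 + 19 + 30 = 76
σ = (3, 1, 2): (-7) + 17 + (-5) = 5
σ = (3, 2, 1): (-7) + 12 + 30 = 35
Optimal value attained by: σ = (2, 3, 1).
Answer: det⊕(A) = 76; verdict: NONSINGULAR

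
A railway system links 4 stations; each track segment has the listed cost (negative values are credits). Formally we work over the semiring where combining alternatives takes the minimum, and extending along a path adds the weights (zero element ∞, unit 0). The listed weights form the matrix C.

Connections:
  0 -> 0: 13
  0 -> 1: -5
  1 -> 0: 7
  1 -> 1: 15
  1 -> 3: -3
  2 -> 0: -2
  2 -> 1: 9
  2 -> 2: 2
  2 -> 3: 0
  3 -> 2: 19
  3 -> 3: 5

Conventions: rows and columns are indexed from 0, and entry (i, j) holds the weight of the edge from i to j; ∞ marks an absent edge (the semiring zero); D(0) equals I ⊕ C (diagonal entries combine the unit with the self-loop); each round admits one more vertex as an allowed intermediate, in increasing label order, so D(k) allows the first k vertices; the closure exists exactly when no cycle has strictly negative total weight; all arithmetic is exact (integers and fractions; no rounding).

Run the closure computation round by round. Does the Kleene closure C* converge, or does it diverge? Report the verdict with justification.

D(0):
  [0, -5, ∞, ∞]
  [7, 0, ∞, -3]
  [-2, 9, 0, 0]
  [∞, ∞, 19, 0]
D(1):
  [0, -5, ∞, ∞]
  [7, 0, ∞, -3]
  [-2, -7, 0, 0]
  [∞, ∞, 19, 0]
D(2):
  [0, -5, ∞, -8]
  [7, 0, ∞, -3]
  [-2, -7, 0, -10]
  [∞, ∞, 19, 0]
D(3):
  [0, -5, ∞, -8]
  [7, 0, ∞, -3]
  [-2, -7, 0, -10]
  [17, 12, 19, 0]
D(4):
  [0, -5, 11, -8]
  [7, 0, 16, -3]
  [-2, -7, 0, -10]
  [17, 12, 19, 0]
Key observation: every diagonal entry stays at the unit through all rounds, so no improving cycle exists.
Answer: CONVERGES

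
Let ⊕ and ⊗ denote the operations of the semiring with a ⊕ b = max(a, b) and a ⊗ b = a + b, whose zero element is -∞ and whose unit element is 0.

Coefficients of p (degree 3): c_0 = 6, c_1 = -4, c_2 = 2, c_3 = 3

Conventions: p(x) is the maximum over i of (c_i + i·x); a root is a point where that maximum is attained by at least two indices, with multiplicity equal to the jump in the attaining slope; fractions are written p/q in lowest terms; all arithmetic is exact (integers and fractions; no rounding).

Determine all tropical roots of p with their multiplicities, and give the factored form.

hull edge (i=0, c=6) to (i=3, c=3): slope -1, span 3
Factored form: p(x) = 3 ⊗ (x ⊕ 1) ⊗ (x ⊕ 1) ⊗ (x ⊕ 1)
Answer: roots = 1 (mult 3)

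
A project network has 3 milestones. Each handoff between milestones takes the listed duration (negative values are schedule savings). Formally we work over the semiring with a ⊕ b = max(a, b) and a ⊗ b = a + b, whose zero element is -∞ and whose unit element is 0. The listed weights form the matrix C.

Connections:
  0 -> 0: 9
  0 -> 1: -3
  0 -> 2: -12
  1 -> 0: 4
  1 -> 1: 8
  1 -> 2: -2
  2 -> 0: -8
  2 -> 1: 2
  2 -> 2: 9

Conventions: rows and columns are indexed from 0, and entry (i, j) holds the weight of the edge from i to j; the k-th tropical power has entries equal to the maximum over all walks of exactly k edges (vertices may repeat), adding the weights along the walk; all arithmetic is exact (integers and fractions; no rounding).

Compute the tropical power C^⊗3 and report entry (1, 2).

C^⊗2:
  [18, 6, -3]
  [13, 16, 7]
  [6, 11, 18]
C^⊗3:
  [27, 15, 6]
  [22, 24, 16]
  [15, 20, 27]
Key observation: the optimum is the walk 1->2->2->2, with weight (-2) + 9 + 9 = 16.
Optimal value attained by: walk 1->2->2->2.
Answer: (C^⊗3)[1][2] = 16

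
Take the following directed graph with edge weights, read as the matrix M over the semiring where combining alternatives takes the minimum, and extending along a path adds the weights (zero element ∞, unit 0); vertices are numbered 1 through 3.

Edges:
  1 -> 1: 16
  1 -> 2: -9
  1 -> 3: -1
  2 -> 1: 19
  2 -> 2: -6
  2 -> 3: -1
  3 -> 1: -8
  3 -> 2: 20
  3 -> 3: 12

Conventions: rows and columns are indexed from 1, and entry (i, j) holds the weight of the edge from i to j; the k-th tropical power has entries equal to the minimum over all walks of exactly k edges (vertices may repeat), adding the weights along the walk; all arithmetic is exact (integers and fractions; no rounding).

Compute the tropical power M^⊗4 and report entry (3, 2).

M^⊗2:
  [-9, -15, -10]
  [-9, -12, -7]
  [4, -17, -9]
M^⊗3:
  [-18, -21, -16]
  [-15, -18, -13]
  [-17, -23, -18]
M^⊗4:
  [-24, -27, -22]
  [-21, -24, -19]
  [-26, -29, -24]
Key observation: the optimum is the walk 3->1->2->2->2, with weight (-8) + (-9) + (-6) + (-6) = -29.
Optimal value attained by: walk 3->1->2->2->2.
Answer: (M^⊗4)[3][2] = -29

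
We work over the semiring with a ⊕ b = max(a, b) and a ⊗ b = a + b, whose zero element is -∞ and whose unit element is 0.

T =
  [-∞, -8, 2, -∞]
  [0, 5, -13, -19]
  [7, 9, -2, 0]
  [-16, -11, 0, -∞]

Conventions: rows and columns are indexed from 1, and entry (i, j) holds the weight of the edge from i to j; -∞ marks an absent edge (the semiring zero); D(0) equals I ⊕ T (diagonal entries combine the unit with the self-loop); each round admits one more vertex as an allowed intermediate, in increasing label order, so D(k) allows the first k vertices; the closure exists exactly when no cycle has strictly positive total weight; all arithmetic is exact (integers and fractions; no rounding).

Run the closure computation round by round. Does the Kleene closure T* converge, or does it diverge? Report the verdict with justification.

Detection: at round 0, diagonal entry (2, 2) turns strictly positive.
Key observation: the cycle 2->2 has total weight 5, which is strictly positive.
Answer: DIVERGES — positive cycle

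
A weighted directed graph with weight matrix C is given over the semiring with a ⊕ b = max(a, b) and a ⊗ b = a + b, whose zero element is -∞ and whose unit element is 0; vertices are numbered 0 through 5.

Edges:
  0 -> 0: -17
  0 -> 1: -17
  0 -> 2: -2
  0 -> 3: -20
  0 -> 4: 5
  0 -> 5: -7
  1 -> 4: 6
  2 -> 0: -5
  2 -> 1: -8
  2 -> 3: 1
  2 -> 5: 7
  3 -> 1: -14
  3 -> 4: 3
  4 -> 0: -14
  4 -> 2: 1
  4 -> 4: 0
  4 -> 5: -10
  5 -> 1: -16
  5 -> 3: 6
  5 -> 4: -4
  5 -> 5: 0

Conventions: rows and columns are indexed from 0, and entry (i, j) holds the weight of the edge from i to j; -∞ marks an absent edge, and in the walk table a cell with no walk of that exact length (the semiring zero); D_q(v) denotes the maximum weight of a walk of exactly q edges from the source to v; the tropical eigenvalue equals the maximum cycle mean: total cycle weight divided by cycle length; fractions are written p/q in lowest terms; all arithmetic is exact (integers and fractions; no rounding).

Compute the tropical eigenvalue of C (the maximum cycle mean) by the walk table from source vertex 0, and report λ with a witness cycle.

q=0: [0, -∞, -∞, -∞, -∞, -∞]
q=1: [-17, -17, -2, -20, 5, -7]
q=2: [-7, -10, 6, -1, 5, 5]
q=3: [1, -2, 6, 11, 5, 13]
q=4: [1, -2, 6, 19, 14, 13]
q=5: [1, 5, 15, 19, 22, 13]
q=6: [10, 7, 23, 19, 22, 22]
Optimal cycle mean attained by: cycle 2->5->3->4->2, total 7 + 6 + 3 + 1, length 4.
Answer: λ = 17/4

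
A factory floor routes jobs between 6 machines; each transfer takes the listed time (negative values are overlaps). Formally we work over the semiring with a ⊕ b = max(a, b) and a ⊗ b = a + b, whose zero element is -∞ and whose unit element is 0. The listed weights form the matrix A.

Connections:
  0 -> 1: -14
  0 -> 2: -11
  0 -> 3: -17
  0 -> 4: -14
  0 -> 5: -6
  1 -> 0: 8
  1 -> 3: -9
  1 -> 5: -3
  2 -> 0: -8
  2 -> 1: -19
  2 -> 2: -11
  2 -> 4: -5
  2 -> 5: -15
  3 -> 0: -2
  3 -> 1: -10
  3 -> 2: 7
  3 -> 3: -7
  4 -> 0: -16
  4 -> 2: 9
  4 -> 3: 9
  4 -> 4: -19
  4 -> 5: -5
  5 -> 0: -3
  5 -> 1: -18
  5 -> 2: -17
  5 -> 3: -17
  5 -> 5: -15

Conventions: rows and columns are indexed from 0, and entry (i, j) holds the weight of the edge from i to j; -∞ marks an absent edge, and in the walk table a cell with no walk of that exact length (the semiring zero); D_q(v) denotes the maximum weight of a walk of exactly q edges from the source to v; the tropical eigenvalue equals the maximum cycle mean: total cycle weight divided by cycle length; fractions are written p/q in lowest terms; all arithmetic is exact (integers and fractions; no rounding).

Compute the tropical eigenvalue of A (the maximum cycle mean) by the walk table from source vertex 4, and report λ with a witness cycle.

q=0: [-∞, -∞, -∞, -∞, 0, -∞]
q=1: [-16, -∞, 9, 9, -19, -5]
q=2: [7, -1, 16, 2, 4, -6]
q=3: [8, -3, 13, 13, 11, 1]
q=4: [11, 3, 20, 20, 8, 6]
q=5: [18, 10, 27, 17, 15, 5]
q=6: [19, 8, 24, 24, 22, 12]
Optimal cycle mean attained by: cycle 2->4->3->2, total (-5) + 9 + 7, length 3.
Answer: λ = 11/3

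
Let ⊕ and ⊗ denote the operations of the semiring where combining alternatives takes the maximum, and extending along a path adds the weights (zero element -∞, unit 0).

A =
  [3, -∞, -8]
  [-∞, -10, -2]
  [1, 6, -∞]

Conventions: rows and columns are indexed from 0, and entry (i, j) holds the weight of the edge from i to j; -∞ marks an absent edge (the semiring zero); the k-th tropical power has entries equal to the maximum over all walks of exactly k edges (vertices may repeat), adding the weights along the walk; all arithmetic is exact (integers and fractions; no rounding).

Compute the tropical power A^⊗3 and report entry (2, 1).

A^⊗2:
  [6, -2, -5]
  [-1, 4, -12]
  [4, -4, 4]
A^⊗3:
  [9, 1, -2]
  [2, -6, 2]
  [7, 10, -4]
Key observation: the optimum is the walk 2->1->2->1, with weight 6 + (-2) + 6 = 10.
Optimal value attained by: walk 2->1->2->1.
Answer: (A^⊗3)[2][1] = 10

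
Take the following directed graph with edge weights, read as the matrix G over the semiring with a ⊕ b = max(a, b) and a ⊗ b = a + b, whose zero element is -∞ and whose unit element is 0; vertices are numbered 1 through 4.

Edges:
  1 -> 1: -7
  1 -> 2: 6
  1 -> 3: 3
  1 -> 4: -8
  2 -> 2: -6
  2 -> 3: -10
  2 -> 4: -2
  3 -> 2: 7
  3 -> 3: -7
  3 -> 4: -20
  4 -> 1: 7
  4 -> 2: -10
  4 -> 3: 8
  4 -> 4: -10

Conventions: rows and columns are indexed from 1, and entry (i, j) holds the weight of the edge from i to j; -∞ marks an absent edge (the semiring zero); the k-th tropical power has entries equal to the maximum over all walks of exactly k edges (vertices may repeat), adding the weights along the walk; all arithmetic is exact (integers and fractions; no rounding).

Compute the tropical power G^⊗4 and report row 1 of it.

G^⊗2:
  [-1, 10, 0, 4]
  [5, -3, 6, -8]
  [-13, 1, -3, 5]
  [0, 15, 10, -1]
G^⊗3:
  [11, 7, 12, 8]
  [-1, 13, 8, -3]
  [12, 4, 13, -1]
  [6, 17, 7, 13]
G^⊗4:
  [15, 19, 16, 5]
  [4, 15, 5, 11]
  [6, 20, 15, 4]
  [20, 14, 21, 15]
Answer: row 1 of G^⊗4 = [15, 19, 16, 5]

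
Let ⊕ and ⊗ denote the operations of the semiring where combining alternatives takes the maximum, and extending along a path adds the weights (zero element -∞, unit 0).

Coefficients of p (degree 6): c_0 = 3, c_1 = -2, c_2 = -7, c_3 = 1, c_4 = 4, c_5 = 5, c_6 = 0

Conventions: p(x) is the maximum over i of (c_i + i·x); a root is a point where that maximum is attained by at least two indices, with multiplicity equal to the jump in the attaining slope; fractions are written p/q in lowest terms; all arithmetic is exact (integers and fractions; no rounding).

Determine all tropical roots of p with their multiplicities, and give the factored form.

hull edge (i=0, c=3) to (i=5, c=5): slope 2/5, span 5
hull edge (i=5, c=5) to (i=6, c=0): slope -5, span 1
Factored form: p(x) = 0 ⊗ (x ⊕ (-2/5)) ⊗ (x ⊕ (-2/5)) ⊗ (x ⊕ (-2/5)) ⊗ (x ⊕ (-2/5)) ⊗ (x ⊕ (-2/5)) ⊗ (x ⊕ 5)
Answer: roots = -2/5 (mult 5), 5 (mult 1)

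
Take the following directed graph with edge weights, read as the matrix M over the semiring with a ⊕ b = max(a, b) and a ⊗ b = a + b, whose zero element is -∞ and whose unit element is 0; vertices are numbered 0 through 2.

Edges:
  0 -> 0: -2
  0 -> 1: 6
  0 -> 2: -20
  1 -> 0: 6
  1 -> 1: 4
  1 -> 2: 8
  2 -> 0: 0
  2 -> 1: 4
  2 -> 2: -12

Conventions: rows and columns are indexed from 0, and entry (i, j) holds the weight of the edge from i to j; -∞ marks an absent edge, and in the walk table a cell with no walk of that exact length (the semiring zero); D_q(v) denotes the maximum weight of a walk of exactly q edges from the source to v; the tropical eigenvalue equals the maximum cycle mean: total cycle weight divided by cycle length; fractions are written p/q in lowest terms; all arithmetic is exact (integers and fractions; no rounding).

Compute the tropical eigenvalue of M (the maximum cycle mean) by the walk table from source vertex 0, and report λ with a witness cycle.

q=0: [0, -∞, -∞]
q=1: [-2, 6, -20]
q=2: [12, 10, 14]
q=3: [16, 18, 18]
Optimal cycle mean attained by: cycle 0->1->0, total 6 + 6, length 2.
Answer: λ = 6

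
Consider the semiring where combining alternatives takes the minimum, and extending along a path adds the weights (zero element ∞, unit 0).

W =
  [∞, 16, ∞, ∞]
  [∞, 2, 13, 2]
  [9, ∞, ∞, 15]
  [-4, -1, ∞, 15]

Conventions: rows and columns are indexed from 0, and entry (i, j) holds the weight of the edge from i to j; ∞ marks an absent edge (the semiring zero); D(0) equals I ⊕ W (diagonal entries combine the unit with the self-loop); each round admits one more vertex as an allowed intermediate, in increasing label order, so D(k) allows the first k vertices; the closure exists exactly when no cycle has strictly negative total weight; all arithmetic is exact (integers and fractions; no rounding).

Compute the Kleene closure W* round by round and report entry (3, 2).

D(0):
  [0, 16, ∞, ∞]
  [∞, 0, 13, 2]
  [9, ∞, 0, 15]
  [-4, -1, ∞, 0]
D(1):
  [0, 16, ∞, ∞]
  [∞, 0, 13, 2]
  [9, 25, 0, 15]
  [-4, -1, ∞, 0]
D(2):
  [0, 16, 29, 18]
  [∞, 0, 13, 2]
  [9, 25, 0, 15]
  [-4, -1, 12, 0]
D(3):
  [0, 16, 29, 18]
  [22, 0, 13, 2]
  [9, 25, 0, 15]
  [-4, -1, 12, 0]
D(4):
  [0, 16, 29, 18]
  [-2, 0, 13, 2]
  [9, 14, 0, 15]
  [-4, -1, 12, 0]
Answer: W*[3][2] = 12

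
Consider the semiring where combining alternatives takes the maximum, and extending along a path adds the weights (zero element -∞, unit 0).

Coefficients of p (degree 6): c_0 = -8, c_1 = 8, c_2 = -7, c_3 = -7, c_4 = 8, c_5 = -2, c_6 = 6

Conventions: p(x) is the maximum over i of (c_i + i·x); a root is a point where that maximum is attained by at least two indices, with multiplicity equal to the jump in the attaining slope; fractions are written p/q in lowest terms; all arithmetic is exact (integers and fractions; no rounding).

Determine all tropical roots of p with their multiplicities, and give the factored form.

hull edge (i=0, c=-8) to (i=1, c=8): slope 16, span 1
hull edge (i=1, c=8) to (i=4, c=8): slope 0, span 3
hull edge (i=4, c=8) to (i=6, c=6): slope -1, span 2
Factored form: p(x) = 6 ⊗ (x ⊕ (-16)) ⊗ (x ⊕ 0) ⊗ (x ⊕ 0) ⊗ (x ⊕ 0) ⊗ (x ⊕ 1) ⊗ (x ⊕ 1)
Answer: roots = -16 (mult 1), 0 (mult 3), 1 (mult 2)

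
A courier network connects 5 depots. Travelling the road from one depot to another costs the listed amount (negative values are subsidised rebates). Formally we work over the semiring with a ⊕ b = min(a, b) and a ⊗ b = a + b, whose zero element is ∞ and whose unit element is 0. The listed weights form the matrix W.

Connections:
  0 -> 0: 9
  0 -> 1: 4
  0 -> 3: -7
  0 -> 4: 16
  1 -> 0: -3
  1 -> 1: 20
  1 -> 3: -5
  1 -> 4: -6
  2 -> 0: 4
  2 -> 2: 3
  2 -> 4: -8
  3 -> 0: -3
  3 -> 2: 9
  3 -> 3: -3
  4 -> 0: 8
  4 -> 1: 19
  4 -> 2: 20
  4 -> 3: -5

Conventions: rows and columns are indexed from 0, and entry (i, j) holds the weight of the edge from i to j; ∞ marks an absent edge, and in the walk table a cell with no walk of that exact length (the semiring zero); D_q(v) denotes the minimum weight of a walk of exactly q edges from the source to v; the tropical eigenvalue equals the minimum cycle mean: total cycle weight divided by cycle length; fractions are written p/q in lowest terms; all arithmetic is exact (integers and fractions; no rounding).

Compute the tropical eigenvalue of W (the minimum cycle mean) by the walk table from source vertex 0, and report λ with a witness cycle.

q=0: [0, ∞, ∞, ∞, ∞]
q=1: [9, 4, ∞, -7, 16]
q=2: [-10, 13, 2, -10, -2]
q=3: [-13, -6, -1, -17, -6]
q=4: [-20, -9, -8, -20, -12]
q=5: [-23, -16, -11, -27, -16]
Optimal cycle mean attained by: cycle 0->3->0, total (-7) + (-3), length 2.
Answer: λ = -5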